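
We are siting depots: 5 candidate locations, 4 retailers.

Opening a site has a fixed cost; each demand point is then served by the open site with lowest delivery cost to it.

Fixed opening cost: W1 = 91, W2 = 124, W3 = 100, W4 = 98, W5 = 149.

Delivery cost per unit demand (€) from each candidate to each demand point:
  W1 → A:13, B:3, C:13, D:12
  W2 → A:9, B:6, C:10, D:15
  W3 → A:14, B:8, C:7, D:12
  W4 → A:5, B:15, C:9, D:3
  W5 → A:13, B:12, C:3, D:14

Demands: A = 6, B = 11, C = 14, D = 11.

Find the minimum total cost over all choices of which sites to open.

Open {W1, W4}: assign each demand point to its cheapest open site.
  A→W4 6×5=30, B→W1 11×3=33, C→W4 14×9=126, D→W4 11×3=33
  delivery cost 222, fixed 189 → total 411.
Compare {W3, W4}: delivery cost 249 + fixed 198 = 447.
Compare {W4}: delivery cost 354 + fixed 98 = 452.
Compare {W1, W4, W5}: delivery cost 138 + fixed 338 = 476.
All other subsets cost ≥ 447. Minimum total cost: 411.

411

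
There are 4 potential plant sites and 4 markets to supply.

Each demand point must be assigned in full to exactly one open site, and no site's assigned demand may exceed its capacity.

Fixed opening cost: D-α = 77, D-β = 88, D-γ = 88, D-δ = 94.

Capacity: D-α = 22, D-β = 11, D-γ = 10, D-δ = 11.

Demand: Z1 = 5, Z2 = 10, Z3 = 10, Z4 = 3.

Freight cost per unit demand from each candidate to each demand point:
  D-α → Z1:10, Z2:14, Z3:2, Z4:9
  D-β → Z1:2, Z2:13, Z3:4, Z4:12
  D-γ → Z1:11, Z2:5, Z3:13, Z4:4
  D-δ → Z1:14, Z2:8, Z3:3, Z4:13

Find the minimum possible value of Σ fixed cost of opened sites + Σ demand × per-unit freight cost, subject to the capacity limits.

312

Open {D-α, D-γ}; cheapest assignment that respects the capacities:
  D-α (cap 22, load 18): Z1, Z3, Z4 — cost 5×10 + 10×2 + 3×9 = 97
  D-γ (cap 10, load 10): Z2 — cost 10×5 = 50
  Shipping 147, fixed 165 → total 312.
  Any other capacity-feasible assignment to {D-α, D-γ} ships for at least 147.
Compare {D-α, D-δ}: its best feasible assignment gives total 348.
Compare {D-α, D-β, D-γ}: its best feasible assignment gives total 360.
Every other set of open sites that can feasibly serve all demand totals ≥ 348 even under its best assignment. Minimum: 312.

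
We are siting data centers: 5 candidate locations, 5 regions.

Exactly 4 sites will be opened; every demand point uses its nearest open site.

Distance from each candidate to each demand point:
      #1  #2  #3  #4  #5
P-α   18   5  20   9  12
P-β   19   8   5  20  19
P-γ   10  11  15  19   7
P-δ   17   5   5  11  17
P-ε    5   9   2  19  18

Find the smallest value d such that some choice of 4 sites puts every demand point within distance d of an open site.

9

Open {P-α, P-β, P-γ, P-ε}.
  Farthest demand point is #4 at distance 9 (to P-α); all others are ≤ 9.
With {P-α, P-γ, P-δ, P-ε} the worst case is 9.
With {P-α, P-β, P-γ, P-δ} the worst case is 10.
No size-4 selection achieves below 9.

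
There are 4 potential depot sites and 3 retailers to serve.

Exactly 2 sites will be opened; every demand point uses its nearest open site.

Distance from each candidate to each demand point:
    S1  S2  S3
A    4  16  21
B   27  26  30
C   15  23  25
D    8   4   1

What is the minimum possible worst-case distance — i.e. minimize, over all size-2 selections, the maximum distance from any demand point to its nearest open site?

4

Open {A, D}.
  Farthest demand point is S1 at distance 4 (to A); all others are ≤ 4.
With {B, D} the worst case is 8.
With {C, D} the worst case is 8.
No size-2 selection achieves below 4.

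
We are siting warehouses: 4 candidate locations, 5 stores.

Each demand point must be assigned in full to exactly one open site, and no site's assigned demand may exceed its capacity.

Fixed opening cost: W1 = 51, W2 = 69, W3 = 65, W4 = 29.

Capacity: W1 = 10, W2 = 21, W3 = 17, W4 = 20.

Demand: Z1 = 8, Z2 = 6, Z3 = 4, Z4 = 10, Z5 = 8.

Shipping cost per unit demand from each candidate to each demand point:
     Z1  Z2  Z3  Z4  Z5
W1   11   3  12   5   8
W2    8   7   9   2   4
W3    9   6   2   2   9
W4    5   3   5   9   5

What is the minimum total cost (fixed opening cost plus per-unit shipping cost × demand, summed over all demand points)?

228

Open {W2, W4}; cheapest assignment that respects the capacities:
  W2 (cap 21, load 18): Z4, Z5 — cost 10×2 + 8×4 = 52
  W4 (cap 20, load 18): Z1, Z2, Z3 — cost 8×5 + 6×3 + 4×5 = 78
  Shipping 130, fixed 98 → total 228.
  Any other capacity-feasible assignment to {W2, W4} ships for at least 130.
Compare {W3, W4}: its best feasible assignment gives total 250.
Compare {W1, W3, W4}: its best feasible assignment gives total 271.
Every other set of open sites that can feasibly serve all demand totals ≥ 250 even under its best assignment. Minimum: 228.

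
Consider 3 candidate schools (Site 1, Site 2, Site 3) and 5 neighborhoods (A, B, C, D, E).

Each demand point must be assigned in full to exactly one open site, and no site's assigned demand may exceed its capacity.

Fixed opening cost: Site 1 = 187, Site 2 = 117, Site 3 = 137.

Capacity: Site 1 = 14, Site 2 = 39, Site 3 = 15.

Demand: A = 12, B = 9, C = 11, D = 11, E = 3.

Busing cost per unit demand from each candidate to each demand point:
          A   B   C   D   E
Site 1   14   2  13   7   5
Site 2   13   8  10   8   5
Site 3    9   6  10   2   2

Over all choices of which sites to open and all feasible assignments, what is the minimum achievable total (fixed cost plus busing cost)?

620

Open {Site 2, Site 3}; cheapest assignment that respects the capacities:
  Site 2 (cap 39, load 32): A, B, C — cost 12×13 + 9×8 + 11×10 = 338
  Site 3 (cap 15, load 14): D, E — cost 11×2 + 3×2 = 28
  Shipping 366, fixed 254 → total 620.
  Any other capacity-feasible assignment to {Site 2, Site 3} ships for at least 366.
Compare {Site 1, Site 2}: its best feasible assignment gives total 691.
Compare {Site 1, Site 2, Site 3}: its best feasible assignment gives total 753.
Every other set of open sites that can feasibly serve all demand totals ≥ 691 even under its best assignment. Minimum: 620.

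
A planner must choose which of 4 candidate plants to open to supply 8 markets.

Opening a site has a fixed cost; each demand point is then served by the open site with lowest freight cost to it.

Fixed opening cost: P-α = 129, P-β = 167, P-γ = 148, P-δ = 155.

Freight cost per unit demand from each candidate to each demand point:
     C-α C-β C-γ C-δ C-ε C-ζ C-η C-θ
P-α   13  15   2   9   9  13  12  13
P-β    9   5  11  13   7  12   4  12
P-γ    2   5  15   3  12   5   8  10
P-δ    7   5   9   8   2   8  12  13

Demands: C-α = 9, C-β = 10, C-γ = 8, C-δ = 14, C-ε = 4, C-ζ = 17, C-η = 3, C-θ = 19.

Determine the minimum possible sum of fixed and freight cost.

Open {P-γ}: assign each demand point to its cheapest open site.
  C-α→P-γ 9×2=18, C-β→P-γ 10×5=50, C-γ→P-γ 8×15=120, C-δ→P-γ 14×3=42, C-ε→P-γ 4×12=48, C-ζ→P-γ 17×5=85, C-η→P-γ 3×8=24, C-θ→P-γ 19×10=190
  freight cost 577, fixed 148 → total 725.
Compare {P-α, P-γ}: freight cost 461 + fixed 277 = 738.
Compare {P-γ, P-δ}: freight cost 489 + fixed 303 = 792.
Compare {P-β, P-γ}: freight cost 513 + fixed 315 = 828.
All other subsets cost ≥ 738. Minimum total cost: 725.

725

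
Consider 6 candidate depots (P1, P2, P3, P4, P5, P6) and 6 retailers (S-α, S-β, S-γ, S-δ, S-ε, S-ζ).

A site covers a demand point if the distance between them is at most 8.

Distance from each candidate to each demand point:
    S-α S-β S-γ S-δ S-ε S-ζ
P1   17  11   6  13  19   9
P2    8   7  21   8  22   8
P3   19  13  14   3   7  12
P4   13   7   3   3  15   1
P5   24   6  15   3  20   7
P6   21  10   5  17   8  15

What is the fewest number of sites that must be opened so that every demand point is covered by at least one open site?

Coverage sets (demand points within 8 of each site):
  P1: {S-γ}
  P2: {S-α, S-β, S-δ, S-ζ}
  P3: {S-δ, S-ε}
  P4: {S-β, S-γ, S-δ, S-ζ}
  P5: {S-β, S-δ, S-ζ}
  P6: {S-γ, S-ε}
No single site covers all 6 demand points.
But {P2, P6} covers everything, so the minimum is 2.

2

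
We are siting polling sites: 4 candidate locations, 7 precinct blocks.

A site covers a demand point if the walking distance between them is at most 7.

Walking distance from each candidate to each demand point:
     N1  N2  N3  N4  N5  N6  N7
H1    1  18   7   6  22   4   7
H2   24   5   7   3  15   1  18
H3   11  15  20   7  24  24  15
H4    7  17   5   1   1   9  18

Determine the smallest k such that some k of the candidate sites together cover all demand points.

Coverage sets (demand points within 7 of each site):
  H1: {N1, N3, N4, N6, N7}
  H2: {N2, N3, N4, N6}
  H3: {N4}
  H4: {N1, N3, N4, N5}
No 2 sites suffice: every size-2 union leaves at least one demand point uncovered.
But {H1, H2, H4} covers everything, so the minimum is 3.

3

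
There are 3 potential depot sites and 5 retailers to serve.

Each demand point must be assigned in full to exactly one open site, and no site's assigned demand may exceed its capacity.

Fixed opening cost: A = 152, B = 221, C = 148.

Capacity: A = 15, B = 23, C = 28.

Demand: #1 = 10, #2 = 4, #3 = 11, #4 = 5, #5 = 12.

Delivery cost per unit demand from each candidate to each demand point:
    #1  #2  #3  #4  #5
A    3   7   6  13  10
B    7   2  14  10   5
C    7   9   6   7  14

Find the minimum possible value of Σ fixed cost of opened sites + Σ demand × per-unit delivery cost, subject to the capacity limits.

608

Open {B, C}; cheapest assignment that respects the capacities:
  B (cap 23, load 16): #2, #5 — cost 4×2 + 12×5 = 68
  C (cap 28, load 26): #1, #3, #4 — cost 10×7 + 11×6 + 5×7 = 171
  Shipping 239, fixed 369 → total 608.
  Any other capacity-feasible assignment to {B, C} ships for at least 239.
Compare {A, C}: its best feasible assignment gives total 627.
Compare {A, B, C}: its best feasible assignment gives total 720.
Every other set of open sites that can feasibly serve all demand totals ≥ 627 even under its best assignment. Minimum: 608.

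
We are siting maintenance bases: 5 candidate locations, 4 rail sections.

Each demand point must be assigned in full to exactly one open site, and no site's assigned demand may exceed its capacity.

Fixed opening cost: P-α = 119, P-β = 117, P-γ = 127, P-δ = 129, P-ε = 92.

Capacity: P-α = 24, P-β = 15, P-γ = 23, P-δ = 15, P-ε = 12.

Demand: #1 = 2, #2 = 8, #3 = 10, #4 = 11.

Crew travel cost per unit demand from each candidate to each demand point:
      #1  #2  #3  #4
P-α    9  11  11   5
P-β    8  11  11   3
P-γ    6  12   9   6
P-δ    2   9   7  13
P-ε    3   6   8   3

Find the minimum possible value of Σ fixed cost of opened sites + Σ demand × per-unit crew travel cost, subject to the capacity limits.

429

Open {P-γ, P-ε}; cheapest assignment that respects the capacities:
  P-γ (cap 23, load 21): #3, #4 — cost 10×9 + 11×6 = 156
  P-ε (cap 12, load 10): #1, #2 — cost 2×3 + 8×6 = 54
  Shipping 210, fixed 219 → total 429.
  Any other capacity-feasible assignment to {P-γ, P-ε} ships for at least 210.
Compare {P-α, P-ε}: its best feasible assignment gives total 430.
Compare {P-α, P-δ}: its best feasible assignment gives total 465.
Every other set of open sites that can feasibly serve all demand totals ≥ 430 even under its best assignment. Minimum: 429.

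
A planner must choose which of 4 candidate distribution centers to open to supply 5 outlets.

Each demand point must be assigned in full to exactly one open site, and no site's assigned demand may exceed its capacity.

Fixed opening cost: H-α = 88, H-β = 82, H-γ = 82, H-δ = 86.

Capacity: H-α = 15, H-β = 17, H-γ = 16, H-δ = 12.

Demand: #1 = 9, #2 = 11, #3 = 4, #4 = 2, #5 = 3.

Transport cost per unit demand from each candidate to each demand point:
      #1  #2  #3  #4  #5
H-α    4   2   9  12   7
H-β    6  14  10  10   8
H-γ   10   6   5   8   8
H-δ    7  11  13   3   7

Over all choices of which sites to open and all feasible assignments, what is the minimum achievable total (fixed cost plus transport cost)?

326

Open {H-α, H-β}; cheapest assignment that respects the capacities:
  H-α (cap 15, load 15): #2, #3 — cost 11×2 + 4×9 = 58
  H-β (cap 17, load 14): #1, #4, #5 — cost 9×6 + 2×10 + 3×8 = 98
  Shipping 156, fixed 170 → total 326.
  Any other capacity-feasible assignment to {H-α, H-β} ships for at least 156.
Compare {H-α, H-γ}: its best feasible assignment gives total 337.
Compare {H-β, H-γ}: its best feasible assignment gives total 348.
Every other set of open sites that can feasibly serve all demand totals ≥ 337 even under its best assignment. Minimum: 326.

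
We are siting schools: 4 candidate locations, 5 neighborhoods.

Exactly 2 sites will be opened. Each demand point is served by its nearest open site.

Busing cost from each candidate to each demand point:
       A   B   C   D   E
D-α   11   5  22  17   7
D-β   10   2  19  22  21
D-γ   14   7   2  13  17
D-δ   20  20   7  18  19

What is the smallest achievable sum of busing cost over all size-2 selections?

38

Open {D-α, D-γ}.
  A→D-α 11, B→D-α 5, C→D-γ 2, D→D-γ 13, E→D-α 7  ⇒ total 38.
Compare {D-β, D-γ}: total 44.
Compare {D-α, D-δ}: total 47.
No size-2 selection does better; minimum is 38.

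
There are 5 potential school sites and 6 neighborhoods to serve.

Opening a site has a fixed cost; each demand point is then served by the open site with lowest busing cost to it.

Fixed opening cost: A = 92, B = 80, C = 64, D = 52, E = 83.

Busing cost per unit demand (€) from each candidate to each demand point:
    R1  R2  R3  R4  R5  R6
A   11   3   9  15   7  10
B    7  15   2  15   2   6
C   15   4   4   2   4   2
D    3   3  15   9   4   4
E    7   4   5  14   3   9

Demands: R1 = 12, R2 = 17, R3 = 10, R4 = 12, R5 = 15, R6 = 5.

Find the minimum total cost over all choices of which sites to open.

Open {C, D}: assign each demand point to its cheapest open site.
  R1→D 12×3=36, R2→D 17×3=51, R3→C 10×4=40, R4→C 12×2=24, R5→C 15×4=60, R6→C 5×2=10
  busing cost 221, fixed 116 → total 337.
Compare {B, C, D}: busing cost 171 + fixed 196 = 367.
Compare {B, C}: busing cost 236 + fixed 144 = 380.
Compare {B, D}: busing cost 265 + fixed 132 = 397.
All other subsets cost ≥ 367. Minimum total cost: 337.

337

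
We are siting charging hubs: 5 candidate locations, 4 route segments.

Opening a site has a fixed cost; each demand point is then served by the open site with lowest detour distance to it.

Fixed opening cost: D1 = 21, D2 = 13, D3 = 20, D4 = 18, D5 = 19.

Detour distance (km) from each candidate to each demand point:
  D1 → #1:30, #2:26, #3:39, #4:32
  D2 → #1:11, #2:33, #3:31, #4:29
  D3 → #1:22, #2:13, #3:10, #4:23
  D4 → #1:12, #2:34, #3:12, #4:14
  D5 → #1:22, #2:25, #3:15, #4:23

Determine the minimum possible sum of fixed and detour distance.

87

Open {D3, D4}: assign each demand point to its cheapest open site.
  #1→D4 12, #2→D3 13, #3→D3 10, #4→D4 14
  detour distance 49, fixed 38 → total 87.
Compare {D3}: detour distance 68 + fixed 20 = 88.
Compare {D4}: detour distance 72 + fixed 18 = 90.
Compare {D2, D3}: detour distance 57 + fixed 33 = 90.
All other subsets cost ≥ 88. Minimum total cost: 87.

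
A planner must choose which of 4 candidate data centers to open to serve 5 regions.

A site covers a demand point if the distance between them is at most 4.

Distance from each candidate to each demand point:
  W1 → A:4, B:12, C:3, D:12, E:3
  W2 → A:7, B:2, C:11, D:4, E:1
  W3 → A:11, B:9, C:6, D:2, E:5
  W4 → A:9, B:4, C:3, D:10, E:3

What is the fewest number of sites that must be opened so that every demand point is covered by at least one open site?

2

Coverage sets (demand points within 4 of each site):
  W1: {A, C, E}
  W2: {B, D, E}
  W3: {D}
  W4: {B, C, E}
No single site covers all 5 demand points.
But {W1, W2} covers everything, so the minimum is 2.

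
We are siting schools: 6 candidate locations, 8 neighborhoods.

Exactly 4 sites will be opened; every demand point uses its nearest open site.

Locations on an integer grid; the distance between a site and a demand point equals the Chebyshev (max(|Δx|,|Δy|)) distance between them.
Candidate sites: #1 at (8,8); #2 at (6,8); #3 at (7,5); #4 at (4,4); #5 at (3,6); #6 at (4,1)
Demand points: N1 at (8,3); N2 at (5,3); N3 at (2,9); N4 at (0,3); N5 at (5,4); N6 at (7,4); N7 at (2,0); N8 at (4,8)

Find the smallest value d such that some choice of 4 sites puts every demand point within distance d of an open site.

Open {#1, #3, #5, #6}.
  Farthest demand point is N3 at distance 3 (to #5); all others are ≤ 3.
With {#2, #3, #5, #6} the worst case is 3.
With {#3, #4, #5, #6} the worst case is 3.
No size-4 selection achieves below 3.

3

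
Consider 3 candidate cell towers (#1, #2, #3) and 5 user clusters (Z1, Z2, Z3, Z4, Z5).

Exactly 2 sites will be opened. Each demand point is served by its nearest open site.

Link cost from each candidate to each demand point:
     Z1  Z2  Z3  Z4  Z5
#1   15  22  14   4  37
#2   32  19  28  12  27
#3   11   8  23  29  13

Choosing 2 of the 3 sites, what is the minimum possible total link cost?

Open {#1, #3}.
  Z1→#3 11, Z2→#3 8, Z3→#1 14, Z4→#1 4, Z5→#3 13  ⇒ total 50.
Compare {#2, #3}: total 67.
Compare {#1, #2}: total 79.

50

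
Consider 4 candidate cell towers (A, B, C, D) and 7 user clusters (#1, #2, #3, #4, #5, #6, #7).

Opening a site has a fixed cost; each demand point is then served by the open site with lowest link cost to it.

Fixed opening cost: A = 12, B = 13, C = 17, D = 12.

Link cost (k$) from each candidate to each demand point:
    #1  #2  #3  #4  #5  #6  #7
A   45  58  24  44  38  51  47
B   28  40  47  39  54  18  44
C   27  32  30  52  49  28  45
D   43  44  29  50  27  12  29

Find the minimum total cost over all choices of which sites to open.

Open {B, D}: assign each demand point to its cheapest open site.
  #1→B 28, #2→B 40, #3→D 29, #4→B 39, #5→D 27, #6→D 12, #7→D 29
  link cost 204, fixed 25 → total 229.
Compare {C, D}: link cost 206 + fixed 29 = 235.
Compare {A, B, D}: link cost 199 + fixed 37 = 236.
Compare {A, C, D}: link cost 195 + fixed 41 = 236.
All other subsets cost ≥ 235. Minimum total cost: 229.

229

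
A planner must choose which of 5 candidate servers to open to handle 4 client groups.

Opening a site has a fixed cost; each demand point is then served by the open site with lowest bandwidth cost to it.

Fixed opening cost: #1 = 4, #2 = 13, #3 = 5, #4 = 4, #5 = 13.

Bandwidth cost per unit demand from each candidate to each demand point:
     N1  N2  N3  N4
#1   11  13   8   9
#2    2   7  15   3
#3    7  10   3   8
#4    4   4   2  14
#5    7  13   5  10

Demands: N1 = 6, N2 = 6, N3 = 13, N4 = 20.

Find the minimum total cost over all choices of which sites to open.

Open {#2, #4}: assign each demand point to its cheapest open site.
  N1→#2 6×2=12, N2→#4 6×4=24, N3→#4 13×2=26, N4→#2 20×3=60
  bandwidth cost 122, fixed 17 → total 139.
Compare {#1, #2, #4}: bandwidth cost 122 + fixed 21 = 143.
Compare {#2, #3, #4}: bandwidth cost 122 + fixed 22 = 144.
Compare {#1, #2, #3, #4}: bandwidth cost 122 + fixed 26 = 148.
All other subsets cost ≥ 143. Minimum total cost: 139.

139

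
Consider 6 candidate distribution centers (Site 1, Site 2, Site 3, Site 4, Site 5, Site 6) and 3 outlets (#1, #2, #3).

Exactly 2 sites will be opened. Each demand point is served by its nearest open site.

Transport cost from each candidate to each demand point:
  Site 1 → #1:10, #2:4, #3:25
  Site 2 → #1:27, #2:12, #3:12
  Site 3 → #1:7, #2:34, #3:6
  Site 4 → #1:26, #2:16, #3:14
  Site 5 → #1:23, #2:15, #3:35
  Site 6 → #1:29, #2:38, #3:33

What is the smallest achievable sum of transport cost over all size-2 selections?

17

Open {Site 1, Site 3}.
  #1→Site 3 7, #2→Site 1 4, #3→Site 3 6  ⇒ total 17.
Compare {Site 2, Site 3}: total 25.
Compare {Site 1, Site 2}: total 26.
No size-2 selection does better; minimum is 17.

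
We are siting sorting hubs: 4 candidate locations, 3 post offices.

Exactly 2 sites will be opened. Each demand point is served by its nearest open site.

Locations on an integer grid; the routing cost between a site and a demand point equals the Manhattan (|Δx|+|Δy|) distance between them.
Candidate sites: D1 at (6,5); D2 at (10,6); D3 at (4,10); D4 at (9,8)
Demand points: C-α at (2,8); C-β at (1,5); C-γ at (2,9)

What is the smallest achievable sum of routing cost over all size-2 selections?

12

Open {D1, D3}.
  C-α→D3 4, C-β→D1 5, C-γ→D3 3  ⇒ total 12.
Compare {D2, D3}: total 15.
Compare {D3, D4}: total 15.
No size-2 selection does better; minimum is 12.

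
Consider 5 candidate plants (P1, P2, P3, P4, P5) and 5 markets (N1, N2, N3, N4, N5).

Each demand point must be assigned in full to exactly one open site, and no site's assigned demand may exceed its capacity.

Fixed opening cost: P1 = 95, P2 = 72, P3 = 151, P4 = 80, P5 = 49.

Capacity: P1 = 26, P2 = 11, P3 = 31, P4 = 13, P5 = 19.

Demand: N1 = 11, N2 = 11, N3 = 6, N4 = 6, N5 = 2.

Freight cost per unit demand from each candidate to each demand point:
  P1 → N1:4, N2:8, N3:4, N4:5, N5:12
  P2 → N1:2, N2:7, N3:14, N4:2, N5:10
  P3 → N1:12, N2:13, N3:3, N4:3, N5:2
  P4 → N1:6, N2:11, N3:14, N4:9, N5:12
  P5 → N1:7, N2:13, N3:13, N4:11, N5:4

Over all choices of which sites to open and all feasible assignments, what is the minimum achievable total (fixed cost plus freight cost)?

Open {P1, P2}; cheapest assignment that respects the capacities:
  P1 (cap 26, load 25): N2, N3, N4, N5 — cost 11×8 + 6×4 + 6×5 + 2×12 = 166
  P2 (cap 11, load 11): N1 — cost 11×2 = 22
  Shipping 188, fixed 167 → total 355.
  Any other capacity-feasible assignment to {P1, P2} ships for at least 188.
Compare {P1, P5}: its best feasible assignment gives total 371.
Compare {P1, P2, P5}: its best feasible assignment gives total 388.
Every other set of open sites that can feasibly serve all demand totals ≥ 371 even under its best assignment. Minimum: 355.

355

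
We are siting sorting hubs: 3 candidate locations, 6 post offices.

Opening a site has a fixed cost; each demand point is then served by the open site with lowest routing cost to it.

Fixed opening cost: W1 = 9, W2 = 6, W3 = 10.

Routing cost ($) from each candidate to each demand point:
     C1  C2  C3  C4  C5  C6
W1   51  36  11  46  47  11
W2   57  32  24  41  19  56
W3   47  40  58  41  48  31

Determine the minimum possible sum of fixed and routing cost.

Open {W1, W2}: assign each demand point to its cheapest open site.
  C1→W1 51, C2→W2 32, C3→W1 11, C4→W2 41, C5→W2 19, C6→W1 11
  routing cost 165, fixed 15 → total 180.
Compare {W1, W2, W3}: routing cost 161 + fixed 25 = 186.
Compare {W2, W3}: routing cost 194 + fixed 16 = 210.
Compare {W1}: routing cost 202 + fixed 9 = 211.
All other subsets cost ≥ 186. Minimum total cost: 180.

180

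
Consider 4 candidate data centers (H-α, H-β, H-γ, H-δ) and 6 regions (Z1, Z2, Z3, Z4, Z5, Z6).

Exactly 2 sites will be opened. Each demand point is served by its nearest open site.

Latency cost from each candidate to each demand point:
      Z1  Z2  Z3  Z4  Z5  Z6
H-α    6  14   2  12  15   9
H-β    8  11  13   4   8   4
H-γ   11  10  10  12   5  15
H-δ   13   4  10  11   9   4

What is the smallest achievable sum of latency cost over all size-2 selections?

35

Open {H-α, H-β}.
  Z1→H-α 6, Z2→H-β 11, Z3→H-α 2, Z4→H-β 4, Z5→H-β 8, Z6→H-β 4  ⇒ total 35.
Compare {H-α, H-δ}: total 36.
Compare {H-β, H-δ}: total 38.
No size-2 selection does better; minimum is 35.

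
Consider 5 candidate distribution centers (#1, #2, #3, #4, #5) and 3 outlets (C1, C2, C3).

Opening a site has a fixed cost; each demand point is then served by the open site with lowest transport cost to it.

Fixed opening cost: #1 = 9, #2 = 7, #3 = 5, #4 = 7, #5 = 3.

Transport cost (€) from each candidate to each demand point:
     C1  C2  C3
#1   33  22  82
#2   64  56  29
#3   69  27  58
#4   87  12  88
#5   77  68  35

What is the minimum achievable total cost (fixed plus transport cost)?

97

Open {#1, #2, #4}: assign each demand point to its cheapest open site.
  C1→#1 33, C2→#4 12, C3→#2 29
  transport cost 74, fixed 23 → total 97.
Compare {#1, #4, #5}: transport cost 80 + fixed 19 = 99.
Compare {#1, #2}: transport cost 84 + fixed 16 = 100.
Compare {#1, #2, #4, #5}: transport cost 74 + fixed 26 = 100.
All other subsets cost ≥ 99. Minimum total cost: 97.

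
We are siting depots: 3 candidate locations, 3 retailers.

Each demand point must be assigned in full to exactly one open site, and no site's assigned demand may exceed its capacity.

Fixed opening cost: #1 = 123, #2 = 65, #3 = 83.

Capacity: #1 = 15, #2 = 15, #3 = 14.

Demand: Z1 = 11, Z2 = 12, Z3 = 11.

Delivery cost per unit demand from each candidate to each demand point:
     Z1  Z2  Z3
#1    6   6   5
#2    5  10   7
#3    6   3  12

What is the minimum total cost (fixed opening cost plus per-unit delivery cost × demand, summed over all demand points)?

Open {#1, #2, #3}; cheapest assignment that respects the capacities:
  #1 (cap 15, load 11): Z3 — cost 11×5 = 55
  #2 (cap 15, load 11): Z1 — cost 11×5 = 55
  #3 (cap 14, load 12): Z2 — cost 12×3 = 36
  Shipping 146, fixed 271 → total 417.
  Any other capacity-feasible assignment to {#1, #2, #3} ships for at least 146.
Total demand is 34 and no other set of sites has combined capacity ≥ 34, so {#1, #2, #3} is the only feasible choice of open sites. Minimum: 417.

417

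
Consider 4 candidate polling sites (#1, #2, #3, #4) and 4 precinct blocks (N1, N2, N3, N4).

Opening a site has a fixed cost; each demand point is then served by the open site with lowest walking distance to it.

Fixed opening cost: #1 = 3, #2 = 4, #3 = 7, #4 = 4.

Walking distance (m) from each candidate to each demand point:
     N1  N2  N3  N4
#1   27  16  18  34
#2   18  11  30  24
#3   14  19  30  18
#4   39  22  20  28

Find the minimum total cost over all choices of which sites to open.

Open {#1, #2, #3}: assign each demand point to its cheapest open site.
  N1→#3 14, N2→#2 11, N3→#1 18, N4→#3 18
  walking distance 61, fixed 14 → total 75.
Compare {#1, #3}: walking distance 66 + fixed 10 = 76.
Compare {#1, #2}: walking distance 71 + fixed 7 = 78.
Compare {#2, #3, #4}: walking distance 63 + fixed 15 = 78.
All other subsets cost ≥ 76. Minimum total cost: 75.

75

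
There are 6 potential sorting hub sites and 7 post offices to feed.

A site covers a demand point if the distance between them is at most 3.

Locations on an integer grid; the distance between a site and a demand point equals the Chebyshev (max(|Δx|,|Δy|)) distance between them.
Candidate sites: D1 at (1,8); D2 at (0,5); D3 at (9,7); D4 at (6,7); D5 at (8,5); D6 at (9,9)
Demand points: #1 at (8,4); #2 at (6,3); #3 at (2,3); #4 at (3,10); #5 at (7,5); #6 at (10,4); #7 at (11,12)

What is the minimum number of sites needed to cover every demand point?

4

Coverage sets (demand points within 3 of each site):
  D1: {#4}
  D2: {#3}
  D3: {#1, #5, #6}
  D4: {#1, #4, #5}
  D5: {#1, #2, #5, #6}
  D6: {#7}
No 3 sites suffice: every size-3 union leaves at least one demand point uncovered.
But {D1, D2, D5, D6} covers everything, so the minimum is 4.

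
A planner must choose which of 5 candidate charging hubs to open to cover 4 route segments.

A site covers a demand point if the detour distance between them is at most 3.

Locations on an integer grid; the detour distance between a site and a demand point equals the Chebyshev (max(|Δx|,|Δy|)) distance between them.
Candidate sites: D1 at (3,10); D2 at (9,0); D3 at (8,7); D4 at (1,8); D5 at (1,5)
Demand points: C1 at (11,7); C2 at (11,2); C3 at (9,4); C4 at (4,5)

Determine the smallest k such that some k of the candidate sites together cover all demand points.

3

Coverage sets (demand points within 3 of each site):
  D1: {}
  D2: {C2}
  D3: {C1, C3}
  D4: {C4}
  D5: {C4}
No 2 sites suffice: every size-2 union leaves at least one demand point uncovered.
But {D2, D3, D4} covers everything, so the minimum is 3.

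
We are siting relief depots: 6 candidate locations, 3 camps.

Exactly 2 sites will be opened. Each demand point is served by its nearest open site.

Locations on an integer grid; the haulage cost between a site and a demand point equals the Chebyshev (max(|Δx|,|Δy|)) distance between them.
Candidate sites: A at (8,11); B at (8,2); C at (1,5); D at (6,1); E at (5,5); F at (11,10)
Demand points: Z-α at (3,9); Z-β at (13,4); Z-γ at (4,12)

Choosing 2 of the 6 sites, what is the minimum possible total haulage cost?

Open {A, B}.
  Z-α→A 5, Z-β→B 5, Z-γ→A 4  ⇒ total 14.
Compare {A, C}: total 15.
Compare {A, E}: total 15.
No size-2 selection does better; minimum is 14.

14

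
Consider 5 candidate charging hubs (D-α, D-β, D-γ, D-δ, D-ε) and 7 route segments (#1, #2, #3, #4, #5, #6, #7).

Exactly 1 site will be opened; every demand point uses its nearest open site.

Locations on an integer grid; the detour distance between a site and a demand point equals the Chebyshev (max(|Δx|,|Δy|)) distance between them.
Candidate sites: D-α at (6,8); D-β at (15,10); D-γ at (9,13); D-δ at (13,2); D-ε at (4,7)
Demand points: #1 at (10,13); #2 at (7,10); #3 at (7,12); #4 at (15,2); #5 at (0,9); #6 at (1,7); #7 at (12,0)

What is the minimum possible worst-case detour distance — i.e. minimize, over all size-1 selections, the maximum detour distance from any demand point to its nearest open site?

Open {D-α}.
  Farthest demand point is #4 at detour distance 9 (to D-α); all others are ≤ 9.
With {D-ε} the worst case is 11.
With {D-γ} the worst case is 13.
No size-1 selection achieves below 9.

9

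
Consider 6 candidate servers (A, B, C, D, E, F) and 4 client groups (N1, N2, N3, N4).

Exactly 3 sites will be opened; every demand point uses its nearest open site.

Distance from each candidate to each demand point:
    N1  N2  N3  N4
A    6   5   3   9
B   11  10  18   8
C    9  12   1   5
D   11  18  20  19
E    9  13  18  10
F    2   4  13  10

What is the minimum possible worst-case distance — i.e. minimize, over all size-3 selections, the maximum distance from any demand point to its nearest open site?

Open {A, C, F}.
  Farthest demand point is N4 at distance 5 (to C); all others are ≤ 5.
With {B, C, F} the worst case is 5.
With {C, D, F} the worst case is 5.
No size-3 selection achieves below 5.

5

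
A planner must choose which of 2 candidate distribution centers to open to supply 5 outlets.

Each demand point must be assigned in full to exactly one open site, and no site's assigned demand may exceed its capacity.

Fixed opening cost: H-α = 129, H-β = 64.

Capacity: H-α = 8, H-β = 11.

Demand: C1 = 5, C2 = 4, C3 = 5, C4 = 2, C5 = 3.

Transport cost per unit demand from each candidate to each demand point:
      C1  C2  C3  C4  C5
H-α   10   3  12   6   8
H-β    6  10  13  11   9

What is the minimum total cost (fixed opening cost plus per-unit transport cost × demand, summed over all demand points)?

Open {H-α, H-β}; cheapest assignment that respects the capacities:
  H-α (cap 8, load 8): C3, C5 — cost 5×12 + 3×8 = 84
  H-β (cap 11, load 11): C1, C2, C4 — cost 5×6 + 4×10 + 2×11 = 92
  Shipping 176, fixed 193 → total 369.
  Any other capacity-feasible assignment to {H-α, H-β} ships for at least 176.
Total demand is 19 and no other set of sites has combined capacity ≥ 19, so {H-α, H-β} is the only feasible choice of open sites. Minimum: 369.

369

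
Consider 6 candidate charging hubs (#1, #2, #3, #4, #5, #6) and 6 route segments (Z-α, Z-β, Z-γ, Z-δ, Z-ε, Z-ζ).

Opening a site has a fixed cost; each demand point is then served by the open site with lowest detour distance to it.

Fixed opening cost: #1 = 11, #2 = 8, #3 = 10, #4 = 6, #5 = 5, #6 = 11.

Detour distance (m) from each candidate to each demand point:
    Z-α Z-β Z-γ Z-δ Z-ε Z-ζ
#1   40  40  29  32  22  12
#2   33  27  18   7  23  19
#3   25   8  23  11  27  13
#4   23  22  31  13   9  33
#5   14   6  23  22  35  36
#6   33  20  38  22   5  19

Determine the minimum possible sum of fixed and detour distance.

92

Open {#2, #4, #5}: assign each demand point to its cheapest open site.
  Z-α→#5 14, Z-β→#5 6, Z-γ→#2 18, Z-δ→#2 7, Z-ε→#4 9, Z-ζ→#2 19
  detour distance 73, fixed 19 → total 92.
Compare {#2, #5, #6}: detour distance 69 + fixed 24 = 93.
Compare {#1, #2, #4, #5}: detour distance 66 + fixed 30 = 96.
Compare {#2, #3, #4, #5}: detour distance 67 + fixed 29 = 96.
All other subsets cost ≥ 93. Minimum total cost: 92.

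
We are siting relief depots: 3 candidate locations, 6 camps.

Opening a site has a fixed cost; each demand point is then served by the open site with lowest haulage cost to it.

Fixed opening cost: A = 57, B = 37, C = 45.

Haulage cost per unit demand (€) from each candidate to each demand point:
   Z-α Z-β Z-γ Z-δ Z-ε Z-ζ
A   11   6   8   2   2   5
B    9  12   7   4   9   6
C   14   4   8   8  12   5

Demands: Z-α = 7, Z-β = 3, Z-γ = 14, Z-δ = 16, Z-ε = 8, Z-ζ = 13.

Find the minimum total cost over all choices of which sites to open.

Open {A}: assign each demand point to its cheapest open site.
  Z-α→A 7×11=77, Z-β→A 3×6=18, Z-γ→A 14×8=112, Z-δ→A 16×2=32, Z-ε→A 8×2=16, Z-ζ→A 13×5=65
  haulage cost 320, fixed 57 → total 377.
Compare {A, B}: haulage cost 292 + fixed 94 = 386.
Compare {A, C}: haulage cost 314 + fixed 102 = 416.
Compare {A, B, C}: haulage cost 286 + fixed 139 = 425.
All other subsets cost ≥ 386. Minimum total cost: 377.

377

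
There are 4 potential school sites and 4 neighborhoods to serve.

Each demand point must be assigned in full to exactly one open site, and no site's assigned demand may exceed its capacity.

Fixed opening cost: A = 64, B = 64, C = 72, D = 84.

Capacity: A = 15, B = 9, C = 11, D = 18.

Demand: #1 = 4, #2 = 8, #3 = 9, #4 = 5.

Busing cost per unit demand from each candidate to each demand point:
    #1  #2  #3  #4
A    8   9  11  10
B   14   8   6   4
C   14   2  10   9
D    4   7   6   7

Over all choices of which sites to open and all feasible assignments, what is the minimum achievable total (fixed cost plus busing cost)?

Open {C, D}; cheapest assignment that respects the capacities:
  C (cap 11, load 8): #2 — cost 8×2 = 16
  D (cap 18, load 18): #1, #3, #4 — cost 4×4 + 9×6 + 5×7 = 105
  Shipping 121, fixed 156 → total 277.
  Any other capacity-feasible assignment to {C, D} ships for at least 121.
Compare {B, D}: its best feasible assignment gives total 309.
Compare {A, D}: its best feasible assignment gives total 325.
Every other set of open sites that can feasibly serve all demand totals ≥ 309 even under its best assignment. Minimum: 277.

277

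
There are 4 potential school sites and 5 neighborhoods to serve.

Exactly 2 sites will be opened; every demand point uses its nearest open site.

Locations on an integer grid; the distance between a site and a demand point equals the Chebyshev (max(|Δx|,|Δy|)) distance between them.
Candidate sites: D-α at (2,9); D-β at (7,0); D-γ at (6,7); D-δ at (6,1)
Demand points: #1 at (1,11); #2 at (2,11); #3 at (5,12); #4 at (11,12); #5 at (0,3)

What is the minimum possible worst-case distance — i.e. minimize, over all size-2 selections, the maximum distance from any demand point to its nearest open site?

6

Open {D-α, D-γ}.
  Farthest demand point is #5 at distance 6 (to D-α); all others are ≤ 6.
With {D-β, D-γ} the worst case is 6.
With {D-γ, D-δ} the worst case is 6.
No size-2 selection achieves below 6.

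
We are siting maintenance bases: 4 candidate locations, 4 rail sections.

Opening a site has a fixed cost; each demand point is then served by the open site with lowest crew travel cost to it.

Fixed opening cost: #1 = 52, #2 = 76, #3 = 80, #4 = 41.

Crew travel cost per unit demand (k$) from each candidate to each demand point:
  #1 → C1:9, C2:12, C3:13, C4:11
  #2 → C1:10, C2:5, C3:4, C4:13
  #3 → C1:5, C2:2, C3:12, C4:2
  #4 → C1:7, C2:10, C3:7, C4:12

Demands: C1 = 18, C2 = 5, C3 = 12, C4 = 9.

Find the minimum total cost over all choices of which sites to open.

Open {#2, #3}: assign each demand point to its cheapest open site.
  C1→#3 18×5=90, C2→#3 5×2=10, C3→#2 12×4=48, C4→#3 9×2=18
  crew travel cost 166, fixed 156 → total 322.
Compare {#3, #4}: crew travel cost 202 + fixed 121 = 323.
Compare {#3}: crew travel cost 262 + fixed 80 = 342.
Compare {#2, #3, #4}: crew travel cost 166 + fixed 197 = 363.
All other subsets cost ≥ 323. Minimum total cost: 322.

322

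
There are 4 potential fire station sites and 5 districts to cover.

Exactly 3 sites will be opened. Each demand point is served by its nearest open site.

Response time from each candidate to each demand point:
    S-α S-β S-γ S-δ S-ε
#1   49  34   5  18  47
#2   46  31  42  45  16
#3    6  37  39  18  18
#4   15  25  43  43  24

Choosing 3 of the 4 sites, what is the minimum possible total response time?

Open {#1, #3, #4}.
  S-α→#3 6, S-β→#4 25, S-γ→#1 5, S-δ→#1 18, S-ε→#3 18  ⇒ total 72.
Compare {#1, #2, #3}: total 76.
Compare {#1, #2, #4}: total 79.
No size-3 selection does better; minimum is 72.

72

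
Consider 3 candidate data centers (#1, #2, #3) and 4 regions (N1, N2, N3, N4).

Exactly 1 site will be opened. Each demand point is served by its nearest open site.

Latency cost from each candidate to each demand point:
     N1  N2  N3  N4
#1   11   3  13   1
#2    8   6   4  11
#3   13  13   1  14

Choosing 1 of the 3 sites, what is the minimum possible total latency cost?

Open {#1}.
  N1→#1 11, N2→#1 3, N3→#1 13, N4→#1 1  ⇒ total 28.
Compare {#2}: total 29.
Compare {#3}: total 41.

28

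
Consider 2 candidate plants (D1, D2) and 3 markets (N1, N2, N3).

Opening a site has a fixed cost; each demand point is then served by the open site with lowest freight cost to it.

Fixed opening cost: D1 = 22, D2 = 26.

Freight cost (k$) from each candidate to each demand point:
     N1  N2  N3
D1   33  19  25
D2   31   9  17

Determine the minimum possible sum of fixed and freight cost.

83

Open {D2}: assign each demand point to its cheapest open site.
  N1→D2 31, N2→D2 9, N3→D2 17
  freight cost 57, fixed 26 → total 83.
Compare {D1}: freight cost 77 + fixed 22 = 99.
Compare {D1, D2}: freight cost 57 + fixed 48 = 105.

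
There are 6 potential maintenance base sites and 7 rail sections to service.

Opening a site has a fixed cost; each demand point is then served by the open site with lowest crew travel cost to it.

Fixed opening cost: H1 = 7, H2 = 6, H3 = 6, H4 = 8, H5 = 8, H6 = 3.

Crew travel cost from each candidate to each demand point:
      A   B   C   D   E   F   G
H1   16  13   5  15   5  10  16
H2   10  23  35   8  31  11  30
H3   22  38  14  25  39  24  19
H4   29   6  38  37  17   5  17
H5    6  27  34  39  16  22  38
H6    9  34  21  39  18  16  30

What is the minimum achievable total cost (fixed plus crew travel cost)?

76

Open {H1, H2, H4}: assign each demand point to its cheapest open site.
  A→H2 10, B→H4 6, C→H1 5, D→H2 8, E→H1 5, F→H4 5, G→H1 16
  crew travel cost 55, fixed 21 → total 76.
Compare {H1, H2, H4, H6}: crew travel cost 54 + fixed 24 = 78.
Compare {H1, H4, H6}: crew travel cost 61 + fixed 18 = 79.
Compare {H1, H2}: crew travel cost 67 + fixed 13 = 80.
All other subsets cost ≥ 78. Minimum total cost: 76.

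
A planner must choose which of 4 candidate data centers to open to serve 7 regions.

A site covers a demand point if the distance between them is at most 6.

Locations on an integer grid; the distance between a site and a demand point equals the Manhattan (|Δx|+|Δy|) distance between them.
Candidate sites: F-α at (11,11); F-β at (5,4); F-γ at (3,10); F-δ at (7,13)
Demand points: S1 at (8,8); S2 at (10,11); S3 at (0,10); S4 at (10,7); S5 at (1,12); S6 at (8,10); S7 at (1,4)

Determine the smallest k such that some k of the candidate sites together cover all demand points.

Coverage sets (demand points within 6 of each site):
  F-α: {S1, S2, S4, S6}
  F-β: {S7}
  F-γ: {S3, S5, S6}
  F-δ: {S1, S2, S6}
No 2 sites suffice: every size-2 union leaves at least one demand point uncovered.
But {F-α, F-β, F-γ} covers everything, so the minimum is 3.

3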